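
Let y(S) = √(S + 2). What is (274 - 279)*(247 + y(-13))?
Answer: -1235 - 5*I*√11 ≈ -1235.0 - 16.583*I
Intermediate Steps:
y(S) = √(2 + S)
(274 - 279)*(247 + y(-13)) = (274 - 279)*(247 + √(2 - 13)) = -5*(247 + √(-11)) = -5*(247 + I*√11) = -1235 - 5*I*√11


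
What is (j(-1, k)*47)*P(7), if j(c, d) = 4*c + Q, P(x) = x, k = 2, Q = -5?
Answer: -2961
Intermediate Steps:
j(c, d) = -5 + 4*c (j(c, d) = 4*c - 5 = -5 + 4*c)
(j(-1, k)*47)*P(7) = ((-5 + 4*(-1))*47)*7 = ((-5 - 4)*47)*7 = -9*47*7 = -423*7 = -2961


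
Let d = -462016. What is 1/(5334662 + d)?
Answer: 1/4872646 ≈ 2.0523e-7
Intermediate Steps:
1/(5334662 + d) = 1/(5334662 - 462016) = 1/4872646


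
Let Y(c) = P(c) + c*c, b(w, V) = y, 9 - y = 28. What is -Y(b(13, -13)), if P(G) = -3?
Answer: -358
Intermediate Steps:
y = -19 (y = 9 - 1*28 = 9 - 28 = -19)
b(w, V) = -19
Y(c) = -3 + c² (Y(c) = -3 + c*c = -3 + c²)
-Y(b(13, -13)) = -(-3 + (-19)²) = -(-3 + 361) = -1*358 = -358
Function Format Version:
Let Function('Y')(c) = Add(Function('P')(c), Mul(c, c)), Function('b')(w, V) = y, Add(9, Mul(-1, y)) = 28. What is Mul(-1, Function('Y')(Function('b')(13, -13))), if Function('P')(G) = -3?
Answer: -358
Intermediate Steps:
y = -19 (y = Add(9, Mul(-1, 28)) = Add(9, -28) = -19)
Function('b')(w, V) = -19
Function('Y')(c) = Add(-3, Pow(c, 2)) (Function('Y')(c) = Add(-3, Mul(c, c)) = Add(-3, Pow(c, 2)))
Mul(-1, Function('Y')(Function('b')(13, -13))) = Mul(-1, Add(-3, Pow(-19, 2))) = Mul(-1, Add(-3, 361)) = Mul(-1, 358) = -358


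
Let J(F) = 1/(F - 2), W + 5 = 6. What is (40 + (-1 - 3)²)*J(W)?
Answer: -56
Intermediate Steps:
W = 1 (W = -5 + 6 = 1)
J(F) = 1/(-2 + F)
(40 + (-1 - 3)²)*J(W) = (40 + (-1 - 3)²)/(-2 + 1) = (40 + (-4)²)/(-1) = (40 + 16)*(-1) = 56*(-1) = -56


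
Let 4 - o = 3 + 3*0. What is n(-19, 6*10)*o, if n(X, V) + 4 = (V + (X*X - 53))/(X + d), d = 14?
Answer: -388/5 ≈ -77.600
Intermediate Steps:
o = 1 (o = 4 - (3 + 3*0) = 4 - (3 + 0) = 4 - 1*3 = 4 - 3 = 1)
n(X, V) = -4 + (-53 + V + X²)/(14 + X) (n(X, V) = -4 + (V + (X*X - 53))/(X + 14) = -4 + (V + (X² - 53))/(14 + X) = -4 + (V + (-53 + X²))/(14 + X) = -4 + (-53 + V + X²)/(14 + X))
n(-19, 6*10)*o = ((-109 + 6*10 + (-19)² - 4*(-19))/(14 - 19))*1 = ((-109 + 60 + 361 + 76)/(-5))*1 = -⅕*388*1 = -388/5*1 = -388/5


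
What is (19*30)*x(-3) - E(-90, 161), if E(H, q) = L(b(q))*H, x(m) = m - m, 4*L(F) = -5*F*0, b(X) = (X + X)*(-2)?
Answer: 0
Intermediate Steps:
b(X) = -4*X (b(X) = (2*X)*(-2) = -4*X)
L(F) = 0 (L(F) = (-5*F*0)/4 = (¼)*0 = 0)
x(m) = 0
E(H, q) = 0 (E(H, q) = 0*H = 0)
(19*30)*x(-3) - E(-90, 161) = (19*30)*0 - 1*0 = 570*0 + 0 = 0 + 0 = 0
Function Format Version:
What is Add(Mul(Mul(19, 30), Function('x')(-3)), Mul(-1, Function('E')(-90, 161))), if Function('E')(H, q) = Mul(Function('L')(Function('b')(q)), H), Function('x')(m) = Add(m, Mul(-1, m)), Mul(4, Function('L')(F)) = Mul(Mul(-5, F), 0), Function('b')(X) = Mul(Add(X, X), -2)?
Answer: 0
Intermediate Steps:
Function('b')(X) = Mul(-4, X) (Function('b')(X) = Mul(Mul(2, X), -2) = Mul(-4, X))
Function('L')(F) = 0 (Function('L')(F) = Mul(Rational(1, 4), Mul(Mul(-5, F), 0)) = Mul(Rational(1, 4), 0) = 0)
Function('x')(m) = 0
Function('E')(H, q) = 0 (Function('E')(H, q) = Mul(0, H) = 0)
Add(Mul(Mul(19, 30), Function('x')(-3)), Mul(-1, Function('E')(-90, 161))) = Add(Mul(Mul(19, 30), 0), Mul(-1, 0)) = Add(Mul(570, 0), 0) = Add(0, 0) = 0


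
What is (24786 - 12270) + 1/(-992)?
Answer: 12415871/992 ≈ 12516.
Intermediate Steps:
(24786 - 12270) + 1/(-992) = 12516 - 1/992 = 12415871/992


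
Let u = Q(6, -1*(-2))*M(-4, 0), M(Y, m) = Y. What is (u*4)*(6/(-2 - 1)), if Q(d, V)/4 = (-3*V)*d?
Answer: -4608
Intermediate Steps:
Q(d, V) = -12*V*d (Q(d, V) = 4*((-3*V)*d) = 4*(-3*V*d) = -12*V*d)
u = 576 (u = -12*(-1*(-2))*6*(-4) = -12*2*6*(-4) = -144*(-4) = 576)
(u*4)*(6/(-2 - 1)) = (576*4)*(6/(-2 - 1)) = 2304*(6/(-3)) = 2304*(6*(-1/3)) = 2304*(-2) = -4608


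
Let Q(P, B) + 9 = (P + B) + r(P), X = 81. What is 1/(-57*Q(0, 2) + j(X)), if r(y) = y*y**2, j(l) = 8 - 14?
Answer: 1/393 ≈ 0.0025445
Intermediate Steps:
j(l) = -6
r(y) = y**3
Q(P, B) = -9 + B + P + P**3 (Q(P, B) = -9 + ((P + B) + P**3) = -9 + ((B + P) + P**3) = -9 + (B + P + P**3) = -9 + B + P + P**3)
1/(-57*Q(0, 2) + j(X)) = 1/(-57*(-9 + 2 + 0 + 0**3) - 6) = 1/(-57*(-9 + 2 + 0 + 0) - 6) = 1/(-57*(-7) - 6) = 1/(399 - 6) = 1/393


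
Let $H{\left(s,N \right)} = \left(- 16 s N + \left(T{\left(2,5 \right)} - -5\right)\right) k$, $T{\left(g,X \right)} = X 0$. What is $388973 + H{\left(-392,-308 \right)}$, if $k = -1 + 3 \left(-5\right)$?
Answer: $31297309$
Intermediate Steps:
$T{\left(g,X \right)} = 0$
$k = -16$ ($k = -1 - 15 = -16$)
$H{\left(s,N \right)} = -80 + 256 N s$ ($H{\left(s,N \right)} = \left(- 16 s N + \left(0 - -5\right)\right) \left(-16\right) = \left(- 16 N s + \left(0 + 5\right)\right) \left(-16\right) = \left(- 16 N s + 5\right) \left(-16\right) = \left(5 - 16 N s\right) \left(-16\right) = -80 + 256 N s$)
$388973 + H{\left(-392,-308 \right)} = 388973 - \left(80 + 78848 \left(-392\right)\right) = 388973 + \left(-80 + 30908416\right) = 388973 + 30908336 = 31297309$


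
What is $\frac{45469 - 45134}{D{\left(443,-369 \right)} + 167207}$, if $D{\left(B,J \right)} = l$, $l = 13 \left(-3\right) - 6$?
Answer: $\frac{335}{167162} \approx 0.002004$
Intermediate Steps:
$l = -45$ ($l = -39 - 6 = -45$)
$D{\left(B,J \right)} = -45$
$\frac{45469 - 45134}{D{\left(443,-369 \right)} + 167207} = \frac{45469 - 45134}{-45 + 167207} = \frac{335}{167162}$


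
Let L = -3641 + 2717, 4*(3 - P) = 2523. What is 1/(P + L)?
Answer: -4/6207 ≈ -0.00064443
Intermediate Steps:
P = -2511/4 (P = 3 - ¼*2523 = 3 - 2523/4 = -2511/4 ≈ -627.75)
L = -924
1/(P + L) = 1/(-2511/4 - 924) = 1/(-6207/4) = -4/6207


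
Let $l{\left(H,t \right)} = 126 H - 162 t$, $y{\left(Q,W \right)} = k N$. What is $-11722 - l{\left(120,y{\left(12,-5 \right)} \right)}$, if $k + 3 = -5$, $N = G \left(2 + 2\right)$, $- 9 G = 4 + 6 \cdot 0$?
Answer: $-24538$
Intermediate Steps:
$G = - \frac{4}{9}$ ($G = - \frac{4 + 6 \cdot 0}{9} = - \frac{4 + 0}{9} = \left(- \frac{1}{9}\right) 4 = - \frac{4}{9} \approx -0.44444$)
$N = - \frac{16}{9}$ ($N = - \frac{4 \left(2 + 2\right)}{9} = \left(- \frac{4}{9}\right) 4 = - \frac{16}{9} \approx -1.7778$)
$k = -8$ ($k = -3 - 5 = -8$)
$y{\left(Q,W \right)} = \frac{128}{9}$ ($y{\left(Q,W \right)} = \left(-8\right) \left(- \frac{16}{9}\right) = \frac{128}{9}$)
$l{\left(H,t \right)} = - 162 t + 126 H$
$-11722 - l{\left(120,y{\left(12,-5 \right)} \right)} = -11722 - \left(\left(-162\right) \frac{128}{9} + 126 \cdot 120\right) = -11722 - \left(-2304 + 15120\right) = -11722 - 12816 = -24538$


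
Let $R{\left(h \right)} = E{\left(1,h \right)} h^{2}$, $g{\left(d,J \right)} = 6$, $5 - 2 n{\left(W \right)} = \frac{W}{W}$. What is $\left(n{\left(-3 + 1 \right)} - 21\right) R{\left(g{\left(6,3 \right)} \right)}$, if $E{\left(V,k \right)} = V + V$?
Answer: $-1368$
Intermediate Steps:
$E{\left(V,k \right)} = 2 V$
$n{\left(W \right)} = 2$ ($n{\left(W \right)} = \frac{5}{2} - \frac{W \frac{1}{W}}{2} = \frac{5}{2} - \frac{1}{2} = 2$)
$R{\left(h \right)} = 2 h^{2}$ ($R{\left(h \right)} = 2 \cdot 1 h^{2} = 2 h^{2}$)
$\left(n{\left(-3 + 1 \right)} - 21\right) R{\left(g{\left(6,3 \right)} \right)} = \left(2 - 21\right) 2 \cdot 6^{2} = - 19 \cdot 2 \cdot 36 = \left(-19\right) 72 = -1368$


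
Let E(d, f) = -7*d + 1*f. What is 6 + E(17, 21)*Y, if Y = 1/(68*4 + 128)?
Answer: 1151/200 ≈ 5.7550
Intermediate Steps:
E(d, f) = f - 7*d (E(d, f) = -7*d + f = f - 7*d)
Y = 1/400 (Y = 1/(272 + 128) = 1/400 ≈ 0.0025000)
6 + E(17, 21)*Y = 6 + (21 - 7*17)*(1/400) = 6 + (21 - 119)*(1/400) = 6 - 98*1/400 = 6 - 49/200 = 1151/200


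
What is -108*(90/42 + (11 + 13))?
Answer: -19764/7 ≈ -2823.4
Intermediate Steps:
-108*(90/42 + (11 + 13)) = -108*(90*(1/42) + 24) = -108*(15/7 + 24) = -108*183/7 = -19764/7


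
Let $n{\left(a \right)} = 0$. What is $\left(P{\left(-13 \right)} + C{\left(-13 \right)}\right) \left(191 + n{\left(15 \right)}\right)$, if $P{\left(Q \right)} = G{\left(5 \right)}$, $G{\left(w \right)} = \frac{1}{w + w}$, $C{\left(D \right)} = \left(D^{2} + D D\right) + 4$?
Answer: $\frac{653411}{10} \approx 65341.0$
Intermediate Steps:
$C{\left(D \right)} = 4 + 2 D^{2}$ ($C{\left(D \right)} = \left(D^{2} + D^{2}\right) + 4 = 2 D^{2} + 4 = 4 + 2 D^{2}$)
$G{\left(w \right)} = \frac{1}{2 w}$
$P{\left(Q \right)} = \frac{1}{10}$ ($P{\left(Q \right)} = \frac{1}{2 \cdot 5} = \frac{1}{2} \cdot \frac{1}{5} = \frac{1}{10}$)
$\left(P{\left(-13 \right)} + C{\left(-13 \right)}\right) \left(191 + n{\left(15 \right)}\right) = \left(\frac{1}{10} + \left(4 + 2 \left(-13\right)^{2}\right)\right) \left(191 + 0\right) = \left(\frac{1}{10} + \left(4 + 2 \cdot 169\right)\right) 191 = \left(\frac{1}{10} + \left(4 + 338\right)\right) 191 = \left(\frac{1}{10} + 342\right) 191 = \frac{3421}{10} \cdot 191 = \frac{653411}{10}$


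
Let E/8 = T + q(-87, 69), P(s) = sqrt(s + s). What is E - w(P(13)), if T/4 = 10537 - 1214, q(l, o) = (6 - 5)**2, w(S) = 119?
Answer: 298225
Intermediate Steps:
P(s) = sqrt(2)*sqrt(s) (P(s) = sqrt(2*s) = sqrt(2)*sqrt(s))
q(l, o) = 1 (q(l, o) = 1**2 = 1)
T = 37292 (T = 4*(10537 - 1214) = 4*9323 = 37292)
E = 298344 (E = 8*(37292 + 1) = 8*37293 = 298344)
E - w(P(13)) = 298344 - 1*119 = 298344 - 119 = 298225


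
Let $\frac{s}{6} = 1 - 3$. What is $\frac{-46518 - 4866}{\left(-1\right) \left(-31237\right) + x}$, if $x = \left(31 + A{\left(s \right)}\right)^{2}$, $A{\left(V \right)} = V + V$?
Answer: $- \frac{25692}{15643} \approx -1.6424$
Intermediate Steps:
$s = -12$ ($s = 6 \left(1 - 3\right) = 6 \left(-2\right) = -12$)
$A{\left(V \right)} = 2 V$
$x = 49$ ($x = \left(31 + 2 \left(-12\right)\right)^{2} = \left(31 - 24\right)^{2} = 7^{2} = 49$)
$\frac{-46518 - 4866}{\left(-1\right) \left(-31237\right) + x} = \frac{-46518 - 4866}{\left(-1\right) \left(-31237\right) + 49} = - \frac{51384}{31237 + 49} = - \frac{51384}{31286} = \left(-51384\right) \frac{1}{31286} = - \frac{25692}{15643}$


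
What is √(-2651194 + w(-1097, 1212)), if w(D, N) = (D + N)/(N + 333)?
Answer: I*√253138647207/309 ≈ 1628.2*I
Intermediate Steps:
w(D, N) = (D + N)/(333 + N)
√(-2651194 + w(-1097, 1212)) = √(-2651194 + (-1097 + 1212)/(333 + 1212)) = √(-2651194 + 115/1545) = √(-2651194 + (1/1545)*115) = √(-2651194 + 23/309) = √(-819218923/309) = I*√253138647207/309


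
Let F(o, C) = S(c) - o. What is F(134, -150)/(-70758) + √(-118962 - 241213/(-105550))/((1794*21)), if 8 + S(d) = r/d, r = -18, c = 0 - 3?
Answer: 68/35379 + I*√53012267478914/795298140 ≈ 0.001922 + 0.009155*I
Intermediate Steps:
c = -3
S(d) = -8 - 18/d
F(o, C) = -2 - o (F(o, C) = (-8 - 18/(-3)) - o = (-8 - 18*(-⅓)) - o = (-8 + 6) - o = -2 - o)
F(134, -150)/(-70758) + √(-118962 - 241213/(-105550))/((1794*21)) = (-2 - 1*134)/(-70758) + √(-118962 - 241213/(-105550))/((1794*21)) = (-2 - 134)*(-1/70758) + √(-118962 - 241213*(-1/105550))/37674 = -136*(-1/70758) + √(-118962 + 241213/105550)*(1/37674) = 68/35379 + √(-12556197887/105550)*(1/37674) = 68/35379 + (I*√53012267478914/21110)*(1/37674) = 68/35379 + I*√53012267478914/795298140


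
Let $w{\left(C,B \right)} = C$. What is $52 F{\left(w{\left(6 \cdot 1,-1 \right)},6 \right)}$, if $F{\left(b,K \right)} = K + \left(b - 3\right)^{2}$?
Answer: $780$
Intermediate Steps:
$F{\left(b,K \right)} = K + \left(-3 + b\right)^{2}$
$52 F{\left(w{\left(6 \cdot 1,-1 \right)},6 \right)} = 52 \left(6 + \left(-3 + 6 \cdot 1\right)^{2}\right) = 52 \left(6 + \left(-3 + 6\right)^{2}\right) = 52 \left(6 + 3^{2}\right) = 52 \left(6 + 9\right) = 52 \cdot 15 = 780$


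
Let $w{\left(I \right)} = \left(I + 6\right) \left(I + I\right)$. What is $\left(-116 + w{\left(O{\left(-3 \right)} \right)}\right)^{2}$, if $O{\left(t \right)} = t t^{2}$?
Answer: $1036324$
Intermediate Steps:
$O{\left(t \right)} = t^{3}$
$w{\left(I \right)} = 2 I \left(6 + I\right)$ ($w{\left(I \right)} = \left(6 + I\right) 2 I = 2 I \left(6 + I\right)$)
$\left(-116 + w{\left(O{\left(-3 \right)} \right)}\right)^{2} = \left(-116 + 2 \left(-3\right)^{3} \left(6 + \left(-3\right)^{3}\right)\right)^{2} = \left(-116 + 2 \left(-27\right) \left(6 - 27\right)\right)^{2} = \left(-116 + 2 \left(-27\right) \left(-21\right)\right)^{2} = \left(-116 + 1134\right)^{2} = 1018^{2} = 1036324$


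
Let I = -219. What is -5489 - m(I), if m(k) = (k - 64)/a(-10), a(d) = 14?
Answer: -76563/14 ≈ -5468.8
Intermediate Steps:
m(k) = -32/7 + k/14 (m(k) = (k - 64)/14 = (-64 + k)*(1/14) = -32/7 + k/14)
-5489 - m(I) = -5489 - (-32/7 + (1/14)*(-219)) = -5489 - (-32/7 - 219/14) = -5489 - 1*(-283/14) = -5489 + 283/14 = -76563/14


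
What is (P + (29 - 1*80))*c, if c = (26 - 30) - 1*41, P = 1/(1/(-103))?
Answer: 6930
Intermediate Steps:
P = -103 (P = 1/(-1/103) = -103)
c = -45 (c = -4 - 41 = -45)
(P + (29 - 1*80))*c = (-103 + (29 - 1*80))*(-45) = (-103 + (29 - 80))*(-45) = (-103 - 51)*(-45) = -154*(-45) = 6930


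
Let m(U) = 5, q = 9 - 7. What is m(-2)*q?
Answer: 10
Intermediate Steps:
q = 2
m(-2)*q = 5*2 = 10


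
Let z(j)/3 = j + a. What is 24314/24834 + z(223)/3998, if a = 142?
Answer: 62200301/49643166 ≈ 1.2529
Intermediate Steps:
z(j) = 426 + 3*j (z(j) = 3*(j + 142) = 3*(142 + j) = 426 + 3*j)
24314/24834 + z(223)/3998 = 24314/24834 + (426 + 3*223)/3998 = 24314*(1/24834) + (426 + 669)*(1/3998) = 12157/12417 + 1095*(1/3998) = 12157/12417 + 1095/3998 = 62200301/49643166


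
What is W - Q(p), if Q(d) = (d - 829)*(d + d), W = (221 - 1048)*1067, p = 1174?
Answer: -1692469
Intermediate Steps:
W = -882409 (W = -827*1067 = -882409)
Q(d) = 2*d*(-829 + d) (Q(d) = (-829 + d)*(2*d) = 2*d*(-829 + d))
W - Q(p) = -882409 - 2*1174*(-829 + 1174) = -882409 - 2*1174*345 = -882409 - 1*810060 = -882409 - 810060 = -1692469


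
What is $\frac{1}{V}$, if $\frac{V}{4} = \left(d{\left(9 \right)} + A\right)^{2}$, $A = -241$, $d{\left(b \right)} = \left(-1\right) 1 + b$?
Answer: $\frac{1}{217156} \approx 4.605 \cdot 10^{-6}$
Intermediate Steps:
$d{\left(b \right)} = -1 + b$
$V = 217156$ ($V = 4 \left(\left(-1 + 9\right) - 241\right)^{2} = 4 \left(8 - 241\right)^{2} = 4 \left(-233\right)^{2} = 4 \cdot 54289 = 217156$)
$\frac{1}{V} = \frac{1}{217156}$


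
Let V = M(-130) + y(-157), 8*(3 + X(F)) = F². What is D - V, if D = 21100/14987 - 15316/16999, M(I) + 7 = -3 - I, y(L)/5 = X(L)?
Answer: -31611359449041/2038112104 ≈ -15510.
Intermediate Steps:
X(F) = -3 + F²/8
y(L) = -15 + 5*L²/8 (y(L) = 5*(-3 + L²/8) = -15 + 5*L²/8)
M(I) = -10 - I (M(I) = -7 + (-3 - I) = -10 - I)
D = 129138008/254764013 (D = 21100*(1/14987) - 15316*1/16999 = 21100/14987 - 15316/16999 = 129138008/254764013 ≈ 0.50689)
V = 124085/8 (V = (-10 - 1*(-130)) + (-15 + (5/8)*(-157)²) = (-10 + 130) + (-15 + (5/8)*24649) = 120 + (-15 + 123245/8) = 120 + 123125/8 = 124085/8 ≈ 15511.)
D - V = 129138008/254764013 - 1*124085/8 = 129138008/254764013 - 124085/8 = -31611359449041/2038112104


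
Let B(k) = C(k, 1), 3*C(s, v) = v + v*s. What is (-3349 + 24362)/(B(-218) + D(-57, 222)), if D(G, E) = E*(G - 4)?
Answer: -63039/40843 ≈ -1.5434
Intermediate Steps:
C(s, v) = v/3 + s*v/3 (C(s, v) = (v + v*s)/3 = (v + s*v)/3 = v/3 + s*v/3)
D(G, E) = E*(-4 + G)
B(k) = ⅓ + k/3 (B(k) = (⅓)*1*(1 + k) = ⅓ + k/3)
(-3349 + 24362)/(B(-218) + D(-57, 222)) = (-3349 + 24362)/((⅓ + (⅓)*(-218)) + 222*(-4 - 57)) = 21013/((⅓ - 218/3) + 222*(-61)) = 21013/(-217/3 - 13542) = 21013/(-40843/3) = 21013*(-3/40843) = -63039/40843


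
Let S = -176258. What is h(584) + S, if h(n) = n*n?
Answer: 164798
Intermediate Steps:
h(n) = n²
h(584) + S = 584² - 176258 = 341056 - 176258 = 164798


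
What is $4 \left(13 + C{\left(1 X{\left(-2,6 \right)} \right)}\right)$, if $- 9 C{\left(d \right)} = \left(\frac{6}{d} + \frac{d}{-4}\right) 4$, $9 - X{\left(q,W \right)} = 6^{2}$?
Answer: $\frac{3272}{81} \approx 40.395$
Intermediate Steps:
$X{\left(q,W \right)} = -27$ ($X{\left(q,W \right)} = 9 - 6^{2} = 9 - 36 = -27$)
$C{\left(d \right)} = - \frac{8}{3 d} + \frac{d}{9}$ ($C{\left(d \right)} = - \frac{\left(\frac{6}{d} + \frac{d}{-4}\right) 4}{9} = - \frac{\left(\frac{6}{d} + d \left(- \frac{1}{4}\right)\right) 4}{9} = - \frac{\left(\frac{6}{d} - \frac{d}{4}\right) 4}{9} = - \frac{- d + \frac{24}{d}}{9} = - \frac{8}{3 d} + \frac{d}{9}$)
$4 \left(13 + C{\left(1 X{\left(-2,6 \right)} \right)}\right) = 4 \left(13 + \frac{-24 + \left(1 \left(-27\right)\right)^{2}}{9 \cdot 1 \left(-27\right)}\right) = 4 \left(13 + \frac{-24 + \left(-27\right)^{2}}{9 \left(-27\right)}\right) = 4 \left(13 + \frac{1}{9} \left(- \frac{1}{27}\right) \left(-24 + 729\right)\right) = 4 \left(13 + \frac{1}{9} \left(- \frac{1}{27}\right) 705\right) = 4 \left(13 - \frac{235}{81}\right) = 4 \cdot \frac{818}{81} = \frac{3272}{81}$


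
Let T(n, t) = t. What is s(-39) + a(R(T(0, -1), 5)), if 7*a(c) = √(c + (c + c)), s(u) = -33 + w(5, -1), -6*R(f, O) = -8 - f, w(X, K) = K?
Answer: -34 + √14/14 ≈ -33.733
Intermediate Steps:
R(f, O) = 4/3 + f/6 (R(f, O) = -(-8 - f)/6 = 4/3 + f/6)
s(u) = -34 (s(u) = -33 - 1 = -34)
a(c) = √3*√c/7 (a(c) = √(c + (c + c))/7 = √(c + 2*c)/7 = √(3*c)/7 = (√3*√c)/7 = √3*√c/7)
s(-39) + a(R(T(0, -1), 5)) = -34 + √3*√(4/3 + (⅙)*(-1))/7 = -34 + √3*√(4/3 - ⅙)/7 = -34 + √3*√(7/6)/7 = -34 + √3*(√42/6)/7 = -34 + √14/14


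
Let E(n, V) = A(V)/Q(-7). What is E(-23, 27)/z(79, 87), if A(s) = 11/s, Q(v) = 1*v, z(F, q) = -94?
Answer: 11/17766 ≈ 0.00061916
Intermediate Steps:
Q(v) = v
E(n, V) = -11/(7*V) (E(n, V) = (11/V)/(-7) = (11/V)*(-⅐) = -11/(7*V))
E(-23, 27)/z(79, 87) = -11/7/27/(-94) = -11/7*1/27*(-1/94) = -11/189*(-1/94) = 11/17766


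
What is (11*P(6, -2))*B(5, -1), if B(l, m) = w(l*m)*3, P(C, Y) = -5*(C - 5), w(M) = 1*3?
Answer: -495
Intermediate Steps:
w(M) = 3
P(C, Y) = 25 - 5*C (P(C, Y) = -5*(-5 + C) = 25 - 5*C)
B(l, m) = 9 (B(l, m) = 3*3 = 9)
(11*P(6, -2))*B(5, -1) = (11*(25 - 5*6))*9 = (11*(25 - 30))*9 = (11*(-5))*9 = -55*9 = -495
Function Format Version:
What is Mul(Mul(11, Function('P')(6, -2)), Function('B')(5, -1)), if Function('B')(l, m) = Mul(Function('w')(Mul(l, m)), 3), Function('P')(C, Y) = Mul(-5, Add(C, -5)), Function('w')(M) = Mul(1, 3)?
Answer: -495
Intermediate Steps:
Function('w')(M) = 3
Function('P')(C, Y) = Add(25, Mul(-5, C)) (Function('P')(C, Y) = Mul(-5, Add(-5, C)) = Add(25, Mul(-5, C)))
Function('B')(l, m) = 9 (Function('B')(l, m) = Mul(3, 3) = 9)
Mul(Mul(11, Function('P')(6, -2)), Function('B')(5, -1)) = Mul(Mul(11, Add(25, Mul(-5, 6))), 9) = Mul(Mul(11, Add(25, -30)), 9) = Mul(Mul(11, -5), 9) = Mul(-55, 9) = -495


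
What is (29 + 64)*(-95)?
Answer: -8835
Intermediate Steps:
(29 + 64)*(-95) = 93*(-95) = -8835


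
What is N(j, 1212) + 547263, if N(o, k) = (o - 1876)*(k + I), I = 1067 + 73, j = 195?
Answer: -3406449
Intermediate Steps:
I = 1140
N(o, k) = (-1876 + o)*(1140 + k) (N(o, k) = (o - 1876)*(k + 1140) = (-1876 + o)*(1140 + k))
N(j, 1212) + 547263 = (-2138640 - 1876*1212 + 1140*195 + 1212*195) + 547263 = (-2138640 - 2273712 + 222300 + 236340) + 547263 = -3953712 + 547263 = -3406449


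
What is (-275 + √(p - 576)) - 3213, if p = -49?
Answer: -3488 + 25*I ≈ -3488.0 + 25.0*I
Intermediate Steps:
(-275 + √(p - 576)) - 3213 = (-275 + √(-49 - 576)) - 3213 = (-275 + √(-625)) - 3213 = (-275 + 25*I) - 3213 = -3488 + 25*I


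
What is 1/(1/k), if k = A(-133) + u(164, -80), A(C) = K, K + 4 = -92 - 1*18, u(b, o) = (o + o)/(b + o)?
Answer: -2434/21 ≈ -115.90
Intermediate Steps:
u(b, o) = 2*o/(b + o) (u(b, o) = (2*o)/(b + o) = 2*o/(b + o))
K = -114 (K = -4 + (-92 - 1*18) = -4 + (-92 - 18) = -4 - 110 = -114)
A(C) = -114
k = -2434/21 (k = -114 + 2*(-80)/(164 - 80) = -114 + 2*(-80)/84 = -114 + 2*(-80)*(1/84) = -114 - 40/21 = -2434/21 ≈ -115.90)
1/(1/k) = 1/(1/(-2434/21)) = 1/(-21/2434) = -2434/21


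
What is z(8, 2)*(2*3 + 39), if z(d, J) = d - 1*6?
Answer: 90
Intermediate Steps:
z(d, J) = -6 + d (z(d, J) = d - 6 = -6 + d)
z(8, 2)*(2*3 + 39) = (-6 + 8)*(2*3 + 39) = 2*(6 + 39) = 2*45 = 90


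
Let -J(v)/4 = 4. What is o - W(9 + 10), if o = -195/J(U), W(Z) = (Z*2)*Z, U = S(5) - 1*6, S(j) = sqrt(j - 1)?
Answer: -11357/16 ≈ -709.81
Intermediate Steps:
S(j) = sqrt(-1 + j)
U = -4 (U = sqrt(-1 + 5) - 1*6 = sqrt(4) - 6 = 2 - 6 = -4)
J(v) = -16 (J(v) = -4*4 = -16)
W(Z) = 2*Z**2 (W(Z) = (2*Z)*Z = 2*Z**2)
o = 195/16 (o = -195/(-16) = -195*(-1/16) = 195/16 ≈ 12.188)
o - W(9 + 10) = 195/16 - 2*(9 + 10)**2 = 195/16 - 2*19**2 = 195/16 - 2*361 = 195/16 - 1*722 = 195/16 - 722 = -11357/16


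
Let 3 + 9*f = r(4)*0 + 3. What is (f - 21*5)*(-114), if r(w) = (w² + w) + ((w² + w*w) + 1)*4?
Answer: 11970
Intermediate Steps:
r(w) = 4 + w + 9*w² (r(w) = (w + w²) + ((w² + w²) + 1)*4 = (w + w²) + (2*w² + 1)*4 = (w + w²) + (1 + 2*w²)*4 = (w + w²) + (4 + 8*w²) = 4 + w + 9*w²)
f = 0 (f = -⅓ + ((4 + 4 + 9*4²)*0 + 3)/9 = -⅓ + ((4 + 4 + 9*16)*0 + 3)/9 = -⅓ + ((4 + 4 + 144)*0 + 3)/9 = -⅓ + (152*0 + 3)/9 = -⅓ + (0 + 3)/9 = -⅓ + (⅑)*3 = -⅓ + ⅓ = 0)
(f - 21*5)*(-114) = (0 - 21*5)*(-114) = (0 - 105)*(-114) = -105*(-114) = 11970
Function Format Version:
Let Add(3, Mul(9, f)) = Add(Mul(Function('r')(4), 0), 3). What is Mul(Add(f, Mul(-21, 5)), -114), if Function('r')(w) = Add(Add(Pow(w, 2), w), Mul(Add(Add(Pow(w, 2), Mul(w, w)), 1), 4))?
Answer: 11970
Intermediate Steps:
Function('r')(w) = Add(4, w, Mul(9, Pow(w, 2))) (Function('r')(w) = Add(Add(w, Pow(w, 2)), Mul(Add(Add(Pow(w, 2), Pow(w, 2)), 1), 4)) = Add(Add(w, Pow(w, 2)), Mul(Add(Mul(2, Pow(w, 2)), 1), 4)) = Add(Add(w, Pow(w, 2)), Mul(Add(1, Mul(2, Pow(w, 2))), 4)) = Add(Add(w, Pow(w, 2)), Add(4, Mul(8, Pow(w, 2)))) = Add(4, w, Mul(9, Pow(w, 2))))
f = 0 (f = Add(Rational(-1, 3), Mul(Rational(1, 9), Add(Mul(Add(4, 4, Mul(9, Pow(4, 2))), 0), 3))) = Add(Rational(-1, 3), Mul(Rational(1, 9), Add(Mul(Add(4, 4, Mul(9, 16)), 0), 3))) = Add(Rational(-1, 3), Mul(Rational(1, 9), Add(Mul(Add(4, 4, 144), 0), 3))) = Add(Rational(-1, 3), Mul(Rational(1, 9), Add(Mul(152, 0), 3))) = Add(Rational(-1, 3), Mul(Rational(1, 9), Add(0, 3))) = Add(Rational(-1, 3), Mul(Rational(1, 9), 3)) = Add(Rational(-1, 3), Rational(1, 3)) = 0)
Mul(Add(f, Mul(-21, 5)), -114) = Mul(Add(0, Mul(-21, 5)), -114) = Mul(Add(0, -105), -114) = Mul(-105, -114) = 11970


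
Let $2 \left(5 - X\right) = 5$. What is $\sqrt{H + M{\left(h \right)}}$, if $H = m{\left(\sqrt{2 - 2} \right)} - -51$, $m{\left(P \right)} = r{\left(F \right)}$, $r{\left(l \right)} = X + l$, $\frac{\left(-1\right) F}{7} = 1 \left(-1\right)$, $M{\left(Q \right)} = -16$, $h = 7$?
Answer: $\frac{\sqrt{178}}{2} \approx 6.6708$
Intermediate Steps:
$X = \frac{5}{2}$ ($X = 5 - \frac{5}{2} = \frac{5}{2} \approx 2.5$)
$F = 7$ ($F = - 7 \cdot 1 \left(-1\right) = \left(-7\right) \left(-1\right) = 7$)
$r{\left(l \right)} = \frac{5}{2} + l$
$m{\left(P \right)} = \frac{19}{2}$ ($m{\left(P \right)} = \frac{5}{2} + 7 = \frac{19}{2}$)
$H = \frac{121}{2}$ ($H = \frac{19}{2} - -51 = \frac{19}{2} + 51 = \frac{121}{2} \approx 60.5$)
$\sqrt{H + M{\left(h \right)}} = \sqrt{\frac{121}{2} - 16} = \sqrt{\frac{89}{2}} = \frac{\sqrt{178}}{2}$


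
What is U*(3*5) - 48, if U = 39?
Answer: 537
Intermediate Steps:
U*(3*5) - 48 = 39*(3*5) - 48 = 39*15 - 48 = 585 - 48 = 537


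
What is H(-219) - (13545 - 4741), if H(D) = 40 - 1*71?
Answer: -8835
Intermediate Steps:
H(D) = -31 (H(D) = 40 - 71 = -31)
H(-219) - (13545 - 4741) = -31 - (13545 - 4741) = -31 - 1*8804 = -31 - 8804 = -8835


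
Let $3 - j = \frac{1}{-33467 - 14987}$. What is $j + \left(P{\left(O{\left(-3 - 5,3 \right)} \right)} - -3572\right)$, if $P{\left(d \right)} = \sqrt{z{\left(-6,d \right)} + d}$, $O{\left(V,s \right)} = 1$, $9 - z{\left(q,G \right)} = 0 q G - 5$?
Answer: $\frac{173223051}{48454} + \sqrt{15} \approx 3578.9$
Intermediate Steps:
$z{\left(q,G \right)} = 14$ ($z{\left(q,G \right)} = 9 - \left(0 q G - 5\right) = 9 - \left(0 G - 5\right) = 9 - \left(0 - 5\right) = 9 - -5 = 9 + 5 = 14$)
$P{\left(d \right)} = \sqrt{14 + d}$
$j = \frac{145363}{48454}$ ($j = 3 - \frac{1}{-33467 - 14987} = 3 - \frac{1}{-48454} = 3 - - \frac{1}{48454} = 3 + \frac{1}{48454} = \frac{145363}{48454} \approx 3.0$)
$j + \left(P{\left(O{\left(-3 - 5,3 \right)} \right)} - -3572\right) = \frac{145363}{48454} + \left(\sqrt{14 + 1} - -3572\right) = \frac{145363}{48454} + \left(\sqrt{15} + 3572\right) = \frac{145363}{48454} + \left(3572 + \sqrt{15}\right) = \frac{173223051}{48454} + \sqrt{15}$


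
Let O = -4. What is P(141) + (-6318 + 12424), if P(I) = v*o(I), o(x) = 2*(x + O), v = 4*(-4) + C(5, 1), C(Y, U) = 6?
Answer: 3366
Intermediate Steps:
v = -10 (v = 4*(-4) + 6 = -16 + 6 = -10)
o(x) = -8 + 2*x (o(x) = 2*(x - 4) = 2*(-4 + x) = -8 + 2*x)
P(I) = 80 - 20*I (P(I) = -10*(-8 + 2*I) = 80 - 20*I)
P(141) + (-6318 + 12424) = (80 - 20*141) + (-6318 + 12424) = (80 - 2820) + 6106 = -2740 + 6106 = 3366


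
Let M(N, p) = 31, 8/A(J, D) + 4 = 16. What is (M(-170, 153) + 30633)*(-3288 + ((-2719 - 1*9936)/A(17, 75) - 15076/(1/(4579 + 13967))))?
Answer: -8574321847956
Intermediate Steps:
A(J, D) = ⅔ (A(J, D) = 8/(-4 + 16) = 8/12 = 8*(1/12) = ⅔)
(M(-170, 153) + 30633)*(-3288 + ((-2719 - 1*9936)/A(17, 75) - 15076/(1/(4579 + 13967)))) = (31 + 30633)*(-3288 + ((-2719 - 1*9936)/(⅔) - 15076/(1/(4579 + 13967)))) = 30664*(-3288 + ((-2719 - 9936)*(3/2) - 15076/(1/18546))) = 30664*(-3288 + (-12655*3/2 - 15076/1/18546)) = 30664*(-3288 + (-37965/2 - 15076*18546)) = 30664*(-3288 + (-37965/2 - 279599496)) = 30664*(-3288 - 559236957/2) = 30664*(-559243533/2) = -8574321847956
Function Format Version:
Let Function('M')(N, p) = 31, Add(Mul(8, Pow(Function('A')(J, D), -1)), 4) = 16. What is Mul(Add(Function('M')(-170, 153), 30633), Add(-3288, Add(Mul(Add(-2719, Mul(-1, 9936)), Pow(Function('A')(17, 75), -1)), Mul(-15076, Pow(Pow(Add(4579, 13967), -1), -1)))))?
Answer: -8574321847956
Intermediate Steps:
Function('A')(J, D) = Rational(2, 3) (Function('A')(J, D) = Mul(8, Pow(Add(-4, 16), -1)) = Mul(8, Pow(12, -1)) = Mul(8, Rational(1, 12)) = Rational(2, 3))
Mul(Add(Function('M')(-170, 153), 30633), Add(-3288, Add(Mul(Add(-2719, Mul(-1, 9936)), Pow(Function('A')(17, 75), -1)), Mul(-15076, Pow(Pow(Add(4579, 13967), -1), -1))))) = Mul(Add(31, 30633), Add(-3288, Add(Mul(Add(-2719, Mul(-1, 9936)), Pow(Rational(2, 3), -1)), Mul(-15076, Pow(Pow(Add(4579, 13967), -1), -1))))) = Mul(30664, Add(-3288, Add(Mul(Add(-2719, -9936), Rational(3, 2)), Mul(-15076, Pow(Pow(18546, -1), -1))))) = Mul(30664, Add(-3288, Add(Mul(-12655, Rational(3, 2)), Mul(-15076, Pow(Rational(1, 18546), -1))))) = Mul(30664, Add(-3288, Add(Rational(-37965, 2), Mul(-15076, 18546)))) = Mul(30664, Add(-3288, Add(Rational(-37965, 2), -279599496))) = Mul(30664, Add(-3288, Rational(-559236957, 2))) = Mul(30664, Rational(-559243533, 2)) = -8574321847956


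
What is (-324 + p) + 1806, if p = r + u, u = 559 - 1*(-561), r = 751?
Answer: 3353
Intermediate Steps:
u = 1120 (u = 559 + 561 = 1120)
p = 1871 (p = 751 + 1120 = 1871)
(-324 + p) + 1806 = (-324 + 1871) + 1806 = 1547 + 1806 = 3353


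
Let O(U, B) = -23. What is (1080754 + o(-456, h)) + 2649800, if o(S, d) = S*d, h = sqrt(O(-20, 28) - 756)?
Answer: 3730554 - 456*I*sqrt(779) ≈ 3.7306e+6 - 12727.0*I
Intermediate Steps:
h = I*sqrt(779) (h = sqrt(-23 - 756) = sqrt(-779) = I*sqrt(779) ≈ 27.911*I)
(1080754 + o(-456, h)) + 2649800 = (1080754 - 456*I*sqrt(779)) + 2649800 = 3730554 - 456*I*sqrt(779)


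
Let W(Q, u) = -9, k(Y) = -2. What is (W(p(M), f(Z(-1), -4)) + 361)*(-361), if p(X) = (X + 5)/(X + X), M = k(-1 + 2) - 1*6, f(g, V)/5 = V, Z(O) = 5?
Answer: -127072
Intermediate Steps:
f(g, V) = 5*V
M = -8 (M = -2 - 1*6 = -2 - 6 = -8)
p(X) = (5 + X)/(2*X) (p(X) = (5 + X)/((2*X)) = (5 + X)*(1/(2*X)) = (5 + X)/(2*X))
(W(p(M), f(Z(-1), -4)) + 361)*(-361) = (-9 + 361)*(-361) = 352*(-361) = -127072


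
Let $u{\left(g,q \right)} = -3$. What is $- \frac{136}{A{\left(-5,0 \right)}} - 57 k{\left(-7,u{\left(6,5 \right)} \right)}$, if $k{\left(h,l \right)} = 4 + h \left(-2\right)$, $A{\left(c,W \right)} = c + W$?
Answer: $- \frac{4994}{5} \approx -998.8$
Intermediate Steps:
$A{\left(c,W \right)} = W + c$
$k{\left(h,l \right)} = 4 - 2 h$
$- \frac{136}{A{\left(-5,0 \right)}} - 57 k{\left(-7,u{\left(6,5 \right)} \right)} = - \frac{136}{0 - 5} - 57 \left(4 - -14\right) = - \frac{136}{-5} - 57 \left(4 + 14\right) = \left(-136\right) \left(- \frac{1}{5}\right) - 1026 = \frac{136}{5} - 1026 = - \frac{4994}{5}$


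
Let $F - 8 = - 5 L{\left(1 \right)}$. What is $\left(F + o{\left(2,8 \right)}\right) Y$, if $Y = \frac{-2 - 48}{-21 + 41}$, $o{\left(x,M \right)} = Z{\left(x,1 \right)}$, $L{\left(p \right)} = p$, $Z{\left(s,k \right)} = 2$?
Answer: $- \frac{25}{2} \approx -12.5$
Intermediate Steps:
$o{\left(x,M \right)} = 2$
$Y = - \frac{5}{2}$ ($Y = - \frac{50}{20} = \left(-50\right) \frac{1}{20} = - \frac{5}{2} \approx -2.5$)
$F = 3$ ($F = 8 - 5 = 3$)
$\left(F + o{\left(2,8 \right)}\right) Y = \left(3 + 2\right) \left(- \frac{5}{2}\right) = 5 \left(- \frac{5}{2}\right) = - \frac{25}{2}$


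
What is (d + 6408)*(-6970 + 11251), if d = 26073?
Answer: 139051161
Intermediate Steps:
(d + 6408)*(-6970 + 11251) = (26073 + 6408)*(-6970 + 11251) = 32481*4281 = 139051161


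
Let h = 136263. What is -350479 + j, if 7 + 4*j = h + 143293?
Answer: -1122367/4 ≈ -2.8059e+5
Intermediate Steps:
j = 279549/4 (j = -7/4 + (136263 + 143293)/4 = -7/4 + (¼)*279556 = -7/4 + 69889 = 279549/4 ≈ 69887.)
-350479 + j = -350479 + 279549/4 = -1122367/4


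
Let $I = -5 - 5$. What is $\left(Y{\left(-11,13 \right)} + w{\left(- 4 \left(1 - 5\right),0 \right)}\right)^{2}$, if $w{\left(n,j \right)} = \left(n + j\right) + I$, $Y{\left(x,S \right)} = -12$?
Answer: $36$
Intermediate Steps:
$I = -10$ ($I = -5 - 5 = -10$)
$w{\left(n,j \right)} = -10 + j + n$ ($w{\left(n,j \right)} = \left(n + j\right) - 10 = \left(j + n\right) - 10 = -10 + j + n$)
$\left(Y{\left(-11,13 \right)} + w{\left(- 4 \left(1 - 5\right),0 \right)}\right)^{2} = \left(-12 - \left(10 + 4 \left(1 - 5\right)\right)\right)^{2} = \left(-12 - -6\right)^{2} = \left(-12 + \left(-10 + 0 + 16\right)\right)^{2} = \left(-12 + 6\right)^{2} = \left(-6\right)^{2} = 36$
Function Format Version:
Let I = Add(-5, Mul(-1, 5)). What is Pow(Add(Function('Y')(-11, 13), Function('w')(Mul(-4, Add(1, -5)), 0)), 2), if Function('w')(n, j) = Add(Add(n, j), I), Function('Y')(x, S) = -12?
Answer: 36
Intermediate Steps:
I = -10 (I = Add(-5, -5) = -10)
Function('w')(n, j) = Add(-10, j, n) (Function('w')(n, j) = Add(Add(n, j), -10) = Add(Add(j, n), -10) = Add(-10, j, n))
Pow(Add(Function('Y')(-11, 13), Function('w')(Mul(-4, Add(1, -5)), 0)), 2) = Pow(Add(-12, Add(-10, 0, Mul(-4, Add(1, -5)))), 2) = Pow(Add(-12, Add(-10, 0, Mul(-4, -4))), 2) = Pow(Add(-12, Add(-10, 0, 16)), 2) = Pow(Add(-12, 6), 2) = Pow(-6, 2) = 36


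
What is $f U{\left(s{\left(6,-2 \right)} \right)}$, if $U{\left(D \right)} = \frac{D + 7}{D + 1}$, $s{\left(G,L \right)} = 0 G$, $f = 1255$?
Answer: $8785$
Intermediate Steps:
$s{\left(G,L \right)} = 0$
$U{\left(D \right)} = \frac{7 + D}{1 + D}$
$f U{\left(s{\left(6,-2 \right)} \right)} = 1255 \frac{7 + 0}{1 + 0} = 1255 \cdot 1^{-1} \cdot 7 = 1255 \cdot 1 \cdot 7 = 1255 \cdot 7 = 8785$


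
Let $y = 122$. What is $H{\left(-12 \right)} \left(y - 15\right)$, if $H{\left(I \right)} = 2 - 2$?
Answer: $0$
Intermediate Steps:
$H{\left(I \right)} = 0$ ($H{\left(I \right)} = 2 - 2 = 0$)
$H{\left(-12 \right)} \left(y - 15\right) = 0 \left(122 - 15\right) = 0 \cdot 107 = 0$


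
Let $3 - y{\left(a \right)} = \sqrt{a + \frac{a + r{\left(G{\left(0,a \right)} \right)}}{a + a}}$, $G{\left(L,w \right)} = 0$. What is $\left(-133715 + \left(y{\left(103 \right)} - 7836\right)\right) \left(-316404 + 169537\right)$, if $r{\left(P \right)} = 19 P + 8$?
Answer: $20788730116 + \frac{146867 \sqrt{4393774}}{206} \approx 2.079 \cdot 10^{10}$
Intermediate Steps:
$r{\left(P \right)} = 8 + 19 P$
$y{\left(a \right)} = 3 - \sqrt{a + \frac{8 + a}{2 a}}$ ($y{\left(a \right)} = 3 - \sqrt{a + \frac{a + \left(8 + 19 \cdot 0\right)}{a + a}} = 3 - \sqrt{a + \frac{a + \left(8 + 0\right)}{2 a}} = 3 - \sqrt{a + \left(a + 8\right) \frac{1}{2 a}} = 3 - \sqrt{a + \left(8 + a\right) \frac{1}{2 a}} = 3 - \sqrt{a + \frac{8 + a}{2 a}}$)
$\left(-133715 + \left(y{\left(103 \right)} - 7836\right)\right) \left(-316404 + 169537\right) = \left(-133715 - \left(7833 + \frac{\sqrt{2 + 4 \cdot 103 + \frac{16}{103}}}{2}\right)\right) \left(-316404 + 169537\right) = \left(-133715 - \left(7833 + \frac{\sqrt{2 + 412 + 16 \cdot \frac{1}{103}}}{2}\right)\right) \left(-146867\right) = \left(-133715 - \left(7833 + \frac{\sqrt{2 + 412 + \frac{16}{103}}}{2}\right)\right) \left(-146867\right) = \left(-133715 - \left(7833 + \frac{\sqrt{4393774}}{206}\right)\right) \left(-146867\right) = \left(-141548 - \frac{\sqrt{4393774}}{206}\right) \left(-146867\right) = 20788730116 + \frac{146867 \sqrt{4393774}}{206}$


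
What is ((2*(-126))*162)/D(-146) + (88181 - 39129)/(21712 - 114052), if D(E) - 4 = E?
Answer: 470340347/1639035 ≈ 286.96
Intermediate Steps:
D(E) = 4 + E
((2*(-126))*162)/D(-146) + (88181 - 39129)/(21712 - 114052) = ((2*(-126))*162)/(4 - 146) + (88181 - 39129)/(21712 - 114052) = -252*162/(-142) + 49052/(-92340) = -40824*(-1/142) + 49052*(-1/92340) = 20412/71 - 12263/23085 = 470340347/1639035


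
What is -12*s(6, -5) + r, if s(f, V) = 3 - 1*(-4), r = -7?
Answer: -91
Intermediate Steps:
s(f, V) = 7 (s(f, V) = 3 + 4 = 7)
-12*s(6, -5) + r = -12*7 - 7 = -84 - 7 = -91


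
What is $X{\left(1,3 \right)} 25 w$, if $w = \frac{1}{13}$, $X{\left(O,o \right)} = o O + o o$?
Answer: $\frac{300}{13} \approx 23.077$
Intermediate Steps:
$X{\left(O,o \right)} = o^{2} + O o$ ($X{\left(O,o \right)} = O o + o^{2} = o^{2} + O o$)
$w = \frac{1}{13} \approx 0.076923$
$X{\left(1,3 \right)} 25 w = 3 \left(1 + 3\right) 25 \cdot \frac{1}{13} = 3 \cdot 4 \cdot 25 \cdot \frac{1}{13} = 12 \cdot 25 \cdot \frac{1}{13} = 300 \cdot \frac{1}{13} = \frac{300}{13}$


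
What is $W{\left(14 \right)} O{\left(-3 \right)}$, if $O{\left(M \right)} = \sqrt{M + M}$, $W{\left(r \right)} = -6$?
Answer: $- 6 i \sqrt{6} \approx - 14.697 i$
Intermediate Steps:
$O{\left(M \right)} = \sqrt{2} \sqrt{M}$ ($O{\left(M \right)} = \sqrt{2 M} = \sqrt{2} \sqrt{M}$)
$W{\left(14 \right)} O{\left(-3 \right)} = - 6 \sqrt{2} \sqrt{-3} = - 6 \sqrt{2} i \sqrt{3} = - 6 i \sqrt{6}$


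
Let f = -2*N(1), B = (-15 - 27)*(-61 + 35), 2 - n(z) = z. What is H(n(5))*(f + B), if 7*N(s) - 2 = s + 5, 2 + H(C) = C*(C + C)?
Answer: 122048/7 ≈ 17435.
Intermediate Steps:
n(z) = 2 - z
B = 1092 (B = -42*(-26) = 1092)
H(C) = -2 + 2*C² (H(C) = -2 + C*(C + C) = -2 + C*(2*C) = -2 + 2*C²)
N(s) = 1 + s/7 (N(s) = 2/7 + (s + 5)/7 = 2/7 + (5 + s)/7 = 2/7 + (5/7 + s/7) = 1 + s/7)
f = -16/7 (f = -2*(1 + (⅐)*1) = -2*(1 + ⅐) = -2*8/7 = -16/7 ≈ -2.2857)
H(n(5))*(f + B) = (-2 + 2*(2 - 1*5)²)*(-16/7 + 1092) = (-2 + 2*(2 - 5)²)*(7628/7) = (-2 + 2*(-3)²)*(7628/7) = (-2 + 2*9)*(7628/7) = (-2 + 18)*(7628/7) = 16*(7628/7) = 122048/7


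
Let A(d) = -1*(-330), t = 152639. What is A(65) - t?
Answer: -152309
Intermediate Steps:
A(d) = 330
A(65) - t = 330 - 1*152639 = 330 - 152639 = -152309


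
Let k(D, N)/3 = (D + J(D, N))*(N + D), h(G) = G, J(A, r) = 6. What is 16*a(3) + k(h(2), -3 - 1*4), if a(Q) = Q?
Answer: -72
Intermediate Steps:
k(D, N) = 3*(6 + D)*(D + N) (k(D, N) = 3*((D + 6)*(N + D)) = 3*((6 + D)*(D + N)) = 3*(6 + D)*(D + N))
16*a(3) + k(h(2), -3 - 1*4) = 16*3 + (3*2**2 + 18*2 + 18*(-3 - 1*4) + 3*2*(-3 - 1*4)) = 48 + (3*4 + 36 + 18*(-3 - 4) + 3*2*(-3 - 4)) = 48 + (12 + 36 + 18*(-7) + 3*2*(-7)) = 48 + (12 + 36 - 126 - 42) = 48 - 120 = -72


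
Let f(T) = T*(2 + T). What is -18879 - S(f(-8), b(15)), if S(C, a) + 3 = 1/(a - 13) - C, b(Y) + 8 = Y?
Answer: -112967/6 ≈ -18828.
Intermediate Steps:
b(Y) = -8 + Y
S(C, a) = -3 + 1/(-13 + a) - C (S(C, a) = -3 + (1/(a - 13) - C) = -3 + (1/(-13 + a) - C) = -3 + 1/(-13 + a) - C)
-18879 - S(f(-8), b(15)) = -18879 - (40 - 3*(-8 + 15) + 13*(-8*(2 - 8)) - (-8*(2 - 8))*(-8 + 15))/(-13 + (-8 + 15)) = -18879 - (40 - 3*7 + 13*(-8*(-6)) - 1*(-8*(-6))*7)/(-13 + 7) = -18879 - (40 - 21 + 13*48 - 1*48*7)/(-6) = -18879 - (-1)*(40 - 21 + 624 - 336)/6 = -18879 - (-1)*307/6 = -18879 - 1*(-307/6) = -18879 + 307/6 = -112967/6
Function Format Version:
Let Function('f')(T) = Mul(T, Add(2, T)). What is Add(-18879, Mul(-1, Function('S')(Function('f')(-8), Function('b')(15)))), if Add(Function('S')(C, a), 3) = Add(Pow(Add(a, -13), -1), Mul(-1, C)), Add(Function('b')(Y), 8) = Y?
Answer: Rational(-112967, 6) ≈ -18828.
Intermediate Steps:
Function('b')(Y) = Add(-8, Y)
Function('S')(C, a) = Add(-3, Pow(Add(-13, a), -1), Mul(-1, C)) (Function('S')(C, a) = Add(-3, Add(Pow(Add(a, -13), -1), Mul(-1, C))) = Add(-3, Add(Pow(Add(-13, a), -1), Mul(-1, C))) = Add(-3, Pow(Add(-13, a), -1), Mul(-1, C)))
Add(-18879, Mul(-1, Function('S')(Function('f')(-8), Function('b')(15)))) = Add(-18879, Mul(-1, Mul(Pow(Add(-13, Add(-8, 15)), -1), Add(40, Mul(-3, Add(-8, 15)), Mul(13, Mul(-8, Add(2, -8))), Mul(-1, Mul(-8, Add(2, -8)), Add(-8, 15)))))) = Add(-18879, Mul(-1, Mul(Pow(Add(-13, 7), -1), Add(40, Mul(-3, 7), Mul(13, Mul(-8, -6)), Mul(-1, Mul(-8, -6), 7))))) = Add(-18879, Mul(-1, Mul(Pow(-6, -1), Add(40, -21, Mul(13, 48), Mul(-1, 48, 7))))) = Add(-18879, Mul(-1, Mul(Rational(-1, 6), Add(40, -21, 624, -336)))) = Add(-18879, Mul(-1, Mul(Rational(-1, 6), 307))) = Add(-18879, Mul(-1, Rational(-307, 6))) = Add(-18879, Rational(307, 6)) = Rational(-112967, 6)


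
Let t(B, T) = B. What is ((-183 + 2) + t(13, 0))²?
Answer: 28224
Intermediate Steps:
((-183 + 2) + t(13, 0))² = ((-183 + 2) + 13)² = (-181 + 13)² = (-168)² = 28224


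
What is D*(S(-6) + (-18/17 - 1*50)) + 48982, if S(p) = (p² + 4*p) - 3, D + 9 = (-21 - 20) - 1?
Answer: 51127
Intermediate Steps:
D = -51 (D = -9 + ((-21 - 20) - 1) = -9 + (-41 - 1) = -9 - 42 = -51)
S(p) = -3 + p² + 4*p
D*(S(-6) + (-18/17 - 1*50)) + 48982 = -51*((-3 + (-6)² + 4*(-6)) + (-18/17 - 1*50)) + 48982 = -51*((-3 + 36 - 24) + (-18*1/17 - 50)) + 48982 = -51*(9 + (-18/17 - 50)) + 48982 = -51*(9 - 868/17) + 48982 = -51*(-715/17) + 48982 = 2145 + 48982 = 51127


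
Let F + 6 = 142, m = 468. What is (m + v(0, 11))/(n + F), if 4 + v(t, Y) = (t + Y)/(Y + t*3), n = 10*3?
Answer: 465/166 ≈ 2.8012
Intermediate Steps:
F = 136 (F = -6 + 142 = 136)
n = 30
v(t, Y) = -4 + (Y + t)/(Y + 3*t) (v(t, Y) = -4 + (t + Y)/(Y + t*3) = -4 + (Y + t)/(Y + 3*t))
(m + v(0, 11))/(n + F) = (468 + (-11*0 - 3*11)/(11 + 3*0))/(30 + 136) = (468 + (0 - 33)/(11 + 0))/166 = (468 - 33/11)*(1/166) = (468 + (1/11)*(-33))*(1/166) = (468 - 3)*(1/166) = 465*(1/166) = 465/166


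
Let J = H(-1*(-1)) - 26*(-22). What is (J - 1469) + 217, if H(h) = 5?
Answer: -675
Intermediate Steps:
J = 577 (J = 5 - 26*(-22) = 5 + 572 = 577)
(J - 1469) + 217 = (577 - 1469) + 217 = -892 + 217 = -675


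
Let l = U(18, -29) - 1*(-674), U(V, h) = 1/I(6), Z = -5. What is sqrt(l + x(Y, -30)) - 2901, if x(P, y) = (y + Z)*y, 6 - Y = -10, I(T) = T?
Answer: -2901 + sqrt(62070)/6 ≈ -2859.5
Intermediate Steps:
Y = 16 (Y = 6 - 1*(-10) = 6 + 10 = 16)
U(V, h) = 1/6
x(P, y) = y*(-5 + y) (x(P, y) = (y - 5)*y = (-5 + y)*y = y*(-5 + y))
l = 4045/6 (l = 1/6 - 1*(-674) = 1/6 + 674 = 4045/6 ≈ 674.17)
sqrt(l + x(Y, -30)) - 2901 = sqrt(4045/6 - 30*(-5 - 30)) - 2901 = sqrt(4045/6 - 30*(-35)) - 2901 = sqrt(4045/6 + 1050) - 2901 = sqrt(10345/6) - 2901 = sqrt(62070)/6 - 2901 = -2901 + sqrt(62070)/6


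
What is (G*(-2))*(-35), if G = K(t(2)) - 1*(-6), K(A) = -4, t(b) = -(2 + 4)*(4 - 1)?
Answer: 140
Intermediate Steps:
t(b) = -18 (t(b) = -6*3 = -1*18 = -18)
G = 2 (G = -4 - 1*(-6) = -4 + 6 = 2)
(G*(-2))*(-35) = (2*(-2))*(-35) = -4*(-35) = 140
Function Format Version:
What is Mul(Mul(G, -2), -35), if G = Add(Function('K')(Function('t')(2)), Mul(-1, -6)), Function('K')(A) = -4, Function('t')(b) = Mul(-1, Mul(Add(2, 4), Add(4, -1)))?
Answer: 140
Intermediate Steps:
Function('t')(b) = -18 (Function('t')(b) = Mul(-1, Mul(6, 3)) = Mul(-1, 18) = -18)
G = 2 (G = Add(-4, Mul(-1, -6)) = Add(-4, 6) = 2)
Mul(Mul(G, -2), -35) = Mul(Mul(2, -2), -35) = Mul(-4, -35) = 140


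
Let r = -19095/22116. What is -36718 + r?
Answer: -14246919/388 ≈ -36719.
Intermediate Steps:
r = -335/388 (r = -19095*1/22116 = -335/388 ≈ -0.86340)
-36718 + r = -36718 - 335/388 = -14246919/388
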